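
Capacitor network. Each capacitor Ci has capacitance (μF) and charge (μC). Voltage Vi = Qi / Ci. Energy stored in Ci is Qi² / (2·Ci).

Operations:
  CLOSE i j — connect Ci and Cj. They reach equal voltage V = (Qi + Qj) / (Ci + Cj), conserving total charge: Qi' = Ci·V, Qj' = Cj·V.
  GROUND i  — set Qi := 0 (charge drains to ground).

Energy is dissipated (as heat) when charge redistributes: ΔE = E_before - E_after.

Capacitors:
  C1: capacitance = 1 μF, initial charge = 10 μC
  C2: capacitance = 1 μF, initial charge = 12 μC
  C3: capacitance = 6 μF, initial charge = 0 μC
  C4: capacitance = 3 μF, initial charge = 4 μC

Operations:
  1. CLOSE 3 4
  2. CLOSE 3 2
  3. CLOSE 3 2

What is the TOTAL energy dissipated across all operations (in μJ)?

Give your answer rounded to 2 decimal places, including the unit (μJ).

Initial: C1(1μF, Q=10μC, V=10.00V), C2(1μF, Q=12μC, V=12.00V), C3(6μF, Q=0μC, V=0.00V), C4(3μF, Q=4μC, V=1.33V)
Op 1: CLOSE 3-4: Q_total=4.00, C_total=9.00, V=0.44; Q3=2.67, Q4=1.33; dissipated=1.778
Op 2: CLOSE 3-2: Q_total=14.67, C_total=7.00, V=2.10; Q3=12.57, Q2=2.10; dissipated=57.228
Op 3: CLOSE 3-2: Q_total=14.67, C_total=7.00, V=2.10; Q3=12.57, Q2=2.10; dissipated=0.000
Total dissipated: 59.005 μJ

Answer: 59.01 μJ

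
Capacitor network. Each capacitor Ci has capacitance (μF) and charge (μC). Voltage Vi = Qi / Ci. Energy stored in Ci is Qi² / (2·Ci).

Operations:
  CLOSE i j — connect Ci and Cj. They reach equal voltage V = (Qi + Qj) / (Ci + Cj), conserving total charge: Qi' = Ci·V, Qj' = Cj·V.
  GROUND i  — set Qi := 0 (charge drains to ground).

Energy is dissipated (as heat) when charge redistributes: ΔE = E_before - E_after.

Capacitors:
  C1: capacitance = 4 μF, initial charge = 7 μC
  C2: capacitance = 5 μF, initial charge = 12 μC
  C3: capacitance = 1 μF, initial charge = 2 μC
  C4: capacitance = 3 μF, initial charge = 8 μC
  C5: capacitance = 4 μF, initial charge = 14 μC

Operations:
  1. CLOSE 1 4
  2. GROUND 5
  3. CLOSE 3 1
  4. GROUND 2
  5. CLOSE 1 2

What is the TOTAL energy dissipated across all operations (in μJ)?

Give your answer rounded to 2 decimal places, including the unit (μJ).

Initial: C1(4μF, Q=7μC, V=1.75V), C2(5μF, Q=12μC, V=2.40V), C3(1μF, Q=2μC, V=2.00V), C4(3μF, Q=8μC, V=2.67V), C5(4μF, Q=14μC, V=3.50V)
Op 1: CLOSE 1-4: Q_total=15.00, C_total=7.00, V=2.14; Q1=8.57, Q4=6.43; dissipated=0.720
Op 2: GROUND 5: Q5=0; energy lost=24.500
Op 3: CLOSE 3-1: Q_total=10.57, C_total=5.00, V=2.11; Q3=2.11, Q1=8.46; dissipated=0.008
Op 4: GROUND 2: Q2=0; energy lost=14.400
Op 5: CLOSE 1-2: Q_total=8.46, C_total=9.00, V=0.94; Q1=3.76, Q2=4.70; dissipated=4.967
Total dissipated: 44.595 μJ

Answer: 44.60 μJ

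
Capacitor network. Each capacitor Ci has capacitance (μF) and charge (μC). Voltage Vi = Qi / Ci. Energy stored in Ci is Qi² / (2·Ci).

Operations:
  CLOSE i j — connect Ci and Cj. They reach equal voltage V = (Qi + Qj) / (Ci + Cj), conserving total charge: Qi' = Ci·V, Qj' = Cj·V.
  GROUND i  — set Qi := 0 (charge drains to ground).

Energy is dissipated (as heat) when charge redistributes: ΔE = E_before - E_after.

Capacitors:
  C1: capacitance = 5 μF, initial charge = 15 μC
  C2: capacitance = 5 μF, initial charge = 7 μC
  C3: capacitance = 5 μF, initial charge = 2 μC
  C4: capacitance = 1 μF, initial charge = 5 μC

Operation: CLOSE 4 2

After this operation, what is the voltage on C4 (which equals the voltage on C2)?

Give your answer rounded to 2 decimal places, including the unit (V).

Answer: 2.00 V

Derivation:
Initial: C1(5μF, Q=15μC, V=3.00V), C2(5μF, Q=7μC, V=1.40V), C3(5μF, Q=2μC, V=0.40V), C4(1μF, Q=5μC, V=5.00V)
Op 1: CLOSE 4-2: Q_total=12.00, C_total=6.00, V=2.00; Q4=2.00, Q2=10.00; dissipated=5.400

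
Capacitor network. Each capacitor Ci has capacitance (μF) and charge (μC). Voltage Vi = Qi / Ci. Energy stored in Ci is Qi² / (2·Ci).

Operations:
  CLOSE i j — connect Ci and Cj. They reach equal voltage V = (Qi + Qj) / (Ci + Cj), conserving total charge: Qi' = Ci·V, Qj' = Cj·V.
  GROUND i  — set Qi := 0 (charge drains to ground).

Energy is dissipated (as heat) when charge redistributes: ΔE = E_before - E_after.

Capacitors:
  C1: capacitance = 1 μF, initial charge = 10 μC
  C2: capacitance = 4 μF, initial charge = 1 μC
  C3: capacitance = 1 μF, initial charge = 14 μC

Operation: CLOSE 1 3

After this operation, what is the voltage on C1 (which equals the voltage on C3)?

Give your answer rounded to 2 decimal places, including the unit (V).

Initial: C1(1μF, Q=10μC, V=10.00V), C2(4μF, Q=1μC, V=0.25V), C3(1μF, Q=14μC, V=14.00V)
Op 1: CLOSE 1-3: Q_total=24.00, C_total=2.00, V=12.00; Q1=12.00, Q3=12.00; dissipated=4.000

Answer: 12.00 V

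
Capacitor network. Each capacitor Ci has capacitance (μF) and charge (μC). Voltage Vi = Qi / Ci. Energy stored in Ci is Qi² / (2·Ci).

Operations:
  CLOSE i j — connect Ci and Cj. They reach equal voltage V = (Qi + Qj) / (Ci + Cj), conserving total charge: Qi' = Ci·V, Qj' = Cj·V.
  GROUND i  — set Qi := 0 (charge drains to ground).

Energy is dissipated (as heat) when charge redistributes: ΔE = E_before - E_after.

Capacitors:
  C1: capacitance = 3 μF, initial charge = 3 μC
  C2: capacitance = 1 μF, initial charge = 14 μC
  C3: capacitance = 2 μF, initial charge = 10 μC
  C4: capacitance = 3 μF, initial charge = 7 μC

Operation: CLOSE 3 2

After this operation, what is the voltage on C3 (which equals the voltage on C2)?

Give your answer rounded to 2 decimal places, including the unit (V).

Initial: C1(3μF, Q=3μC, V=1.00V), C2(1μF, Q=14μC, V=14.00V), C3(2μF, Q=10μC, V=5.00V), C4(3μF, Q=7μC, V=2.33V)
Op 1: CLOSE 3-2: Q_total=24.00, C_total=3.00, V=8.00; Q3=16.00, Q2=8.00; dissipated=27.000

Answer: 8.00 V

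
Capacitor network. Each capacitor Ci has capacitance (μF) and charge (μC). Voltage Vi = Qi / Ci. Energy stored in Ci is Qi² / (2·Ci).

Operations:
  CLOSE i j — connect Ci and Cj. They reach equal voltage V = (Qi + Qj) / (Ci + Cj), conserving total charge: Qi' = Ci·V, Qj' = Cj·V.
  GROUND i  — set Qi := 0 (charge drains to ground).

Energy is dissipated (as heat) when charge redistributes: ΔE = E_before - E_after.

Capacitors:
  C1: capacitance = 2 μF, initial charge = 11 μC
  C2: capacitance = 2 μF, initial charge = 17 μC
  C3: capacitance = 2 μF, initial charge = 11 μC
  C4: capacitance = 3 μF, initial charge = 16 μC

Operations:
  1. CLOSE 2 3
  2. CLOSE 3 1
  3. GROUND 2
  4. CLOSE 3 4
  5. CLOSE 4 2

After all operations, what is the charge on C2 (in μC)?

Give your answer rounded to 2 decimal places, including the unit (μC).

Answer: 6.84 μC

Derivation:
Initial: C1(2μF, Q=11μC, V=5.50V), C2(2μF, Q=17μC, V=8.50V), C3(2μF, Q=11μC, V=5.50V), C4(3μF, Q=16μC, V=5.33V)
Op 1: CLOSE 2-3: Q_total=28.00, C_total=4.00, V=7.00; Q2=14.00, Q3=14.00; dissipated=4.500
Op 2: CLOSE 3-1: Q_total=25.00, C_total=4.00, V=6.25; Q3=12.50, Q1=12.50; dissipated=1.125
Op 3: GROUND 2: Q2=0; energy lost=49.000
Op 4: CLOSE 3-4: Q_total=28.50, C_total=5.00, V=5.70; Q3=11.40, Q4=17.10; dissipated=0.504
Op 5: CLOSE 4-2: Q_total=17.10, C_total=5.00, V=3.42; Q4=10.26, Q2=6.84; dissipated=19.494
Final charges: Q1=12.50, Q2=6.84, Q3=11.40, Q4=10.26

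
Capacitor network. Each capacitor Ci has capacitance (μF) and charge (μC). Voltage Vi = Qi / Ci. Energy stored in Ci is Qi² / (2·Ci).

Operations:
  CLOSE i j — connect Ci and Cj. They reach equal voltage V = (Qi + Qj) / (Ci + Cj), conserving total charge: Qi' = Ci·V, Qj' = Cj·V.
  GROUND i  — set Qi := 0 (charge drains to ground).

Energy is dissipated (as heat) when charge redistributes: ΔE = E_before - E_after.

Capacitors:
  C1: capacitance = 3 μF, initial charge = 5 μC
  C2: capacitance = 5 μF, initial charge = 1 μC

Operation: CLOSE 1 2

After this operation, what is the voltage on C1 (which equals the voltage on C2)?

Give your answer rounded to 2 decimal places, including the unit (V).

Initial: C1(3μF, Q=5μC, V=1.67V), C2(5μF, Q=1μC, V=0.20V)
Op 1: CLOSE 1-2: Q_total=6.00, C_total=8.00, V=0.75; Q1=2.25, Q2=3.75; dissipated=2.017

Answer: 0.75 V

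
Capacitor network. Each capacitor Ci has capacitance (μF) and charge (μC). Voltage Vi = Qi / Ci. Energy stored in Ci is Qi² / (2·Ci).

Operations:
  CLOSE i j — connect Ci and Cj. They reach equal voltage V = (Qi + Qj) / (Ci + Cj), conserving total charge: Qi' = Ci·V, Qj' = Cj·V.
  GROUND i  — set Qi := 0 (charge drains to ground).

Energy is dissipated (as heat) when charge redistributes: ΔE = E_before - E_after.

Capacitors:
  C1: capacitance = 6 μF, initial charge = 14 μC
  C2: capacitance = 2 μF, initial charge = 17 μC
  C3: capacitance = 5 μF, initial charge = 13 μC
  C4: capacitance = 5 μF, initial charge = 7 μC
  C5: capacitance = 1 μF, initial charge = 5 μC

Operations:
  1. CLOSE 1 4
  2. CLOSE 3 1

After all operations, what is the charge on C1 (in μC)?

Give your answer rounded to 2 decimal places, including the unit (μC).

Answer: 13.34 μC

Derivation:
Initial: C1(6μF, Q=14μC, V=2.33V), C2(2μF, Q=17μC, V=8.50V), C3(5μF, Q=13μC, V=2.60V), C4(5μF, Q=7μC, V=1.40V), C5(1μF, Q=5μC, V=5.00V)
Op 1: CLOSE 1-4: Q_total=21.00, C_total=11.00, V=1.91; Q1=11.45, Q4=9.55; dissipated=1.188
Op 2: CLOSE 3-1: Q_total=24.45, C_total=11.00, V=2.22; Q3=11.12, Q1=13.34; dissipated=0.651
Final charges: Q1=13.34, Q2=17.00, Q3=11.12, Q4=9.55, Q5=5.00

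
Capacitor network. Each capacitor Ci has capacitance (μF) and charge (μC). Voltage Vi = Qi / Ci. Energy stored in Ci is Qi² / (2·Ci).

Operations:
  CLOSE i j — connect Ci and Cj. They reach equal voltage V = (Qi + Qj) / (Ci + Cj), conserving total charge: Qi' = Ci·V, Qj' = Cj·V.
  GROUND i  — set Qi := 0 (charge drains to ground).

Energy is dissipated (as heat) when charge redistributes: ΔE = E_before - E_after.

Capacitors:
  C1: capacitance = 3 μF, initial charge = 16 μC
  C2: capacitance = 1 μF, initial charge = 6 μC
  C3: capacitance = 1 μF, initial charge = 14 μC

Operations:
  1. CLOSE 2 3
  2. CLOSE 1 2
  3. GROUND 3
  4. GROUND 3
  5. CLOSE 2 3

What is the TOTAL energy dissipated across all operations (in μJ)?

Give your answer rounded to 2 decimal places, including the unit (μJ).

Answer: 84.73 μJ

Derivation:
Initial: C1(3μF, Q=16μC, V=5.33V), C2(1μF, Q=6μC, V=6.00V), C3(1μF, Q=14μC, V=14.00V)
Op 1: CLOSE 2-3: Q_total=20.00, C_total=2.00, V=10.00; Q2=10.00, Q3=10.00; dissipated=16.000
Op 2: CLOSE 1-2: Q_total=26.00, C_total=4.00, V=6.50; Q1=19.50, Q2=6.50; dissipated=8.167
Op 3: GROUND 3: Q3=0; energy lost=50.000
Op 4: GROUND 3: Q3=0; energy lost=0.000
Op 5: CLOSE 2-3: Q_total=6.50, C_total=2.00, V=3.25; Q2=3.25, Q3=3.25; dissipated=10.562
Total dissipated: 84.729 μJ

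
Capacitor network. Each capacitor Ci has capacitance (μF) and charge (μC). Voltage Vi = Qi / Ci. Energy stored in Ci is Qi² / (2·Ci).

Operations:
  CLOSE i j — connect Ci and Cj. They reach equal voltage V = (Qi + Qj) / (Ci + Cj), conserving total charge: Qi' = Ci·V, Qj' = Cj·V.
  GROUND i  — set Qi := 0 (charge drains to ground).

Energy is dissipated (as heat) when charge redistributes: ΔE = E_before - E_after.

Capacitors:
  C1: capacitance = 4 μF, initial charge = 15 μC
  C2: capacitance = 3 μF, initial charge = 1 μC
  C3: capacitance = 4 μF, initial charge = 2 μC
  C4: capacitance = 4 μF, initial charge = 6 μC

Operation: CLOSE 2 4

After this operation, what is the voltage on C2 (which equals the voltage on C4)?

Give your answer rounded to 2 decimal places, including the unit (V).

Answer: 1.00 V

Derivation:
Initial: C1(4μF, Q=15μC, V=3.75V), C2(3μF, Q=1μC, V=0.33V), C3(4μF, Q=2μC, V=0.50V), C4(4μF, Q=6μC, V=1.50V)
Op 1: CLOSE 2-4: Q_total=7.00, C_total=7.00, V=1.00; Q2=3.00, Q4=4.00; dissipated=1.167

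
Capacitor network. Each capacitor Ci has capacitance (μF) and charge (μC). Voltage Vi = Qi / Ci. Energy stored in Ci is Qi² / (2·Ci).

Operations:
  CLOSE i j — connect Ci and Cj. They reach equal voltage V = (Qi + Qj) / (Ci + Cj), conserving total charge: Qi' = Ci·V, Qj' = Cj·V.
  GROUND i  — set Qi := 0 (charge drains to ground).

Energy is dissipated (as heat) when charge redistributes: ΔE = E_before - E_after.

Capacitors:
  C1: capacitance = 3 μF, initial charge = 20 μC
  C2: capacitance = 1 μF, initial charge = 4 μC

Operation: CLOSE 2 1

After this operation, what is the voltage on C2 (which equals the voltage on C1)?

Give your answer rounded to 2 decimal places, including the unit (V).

Answer: 6.00 V

Derivation:
Initial: C1(3μF, Q=20μC, V=6.67V), C2(1μF, Q=4μC, V=4.00V)
Op 1: CLOSE 2-1: Q_total=24.00, C_total=4.00, V=6.00; Q2=6.00, Q1=18.00; dissipated=2.667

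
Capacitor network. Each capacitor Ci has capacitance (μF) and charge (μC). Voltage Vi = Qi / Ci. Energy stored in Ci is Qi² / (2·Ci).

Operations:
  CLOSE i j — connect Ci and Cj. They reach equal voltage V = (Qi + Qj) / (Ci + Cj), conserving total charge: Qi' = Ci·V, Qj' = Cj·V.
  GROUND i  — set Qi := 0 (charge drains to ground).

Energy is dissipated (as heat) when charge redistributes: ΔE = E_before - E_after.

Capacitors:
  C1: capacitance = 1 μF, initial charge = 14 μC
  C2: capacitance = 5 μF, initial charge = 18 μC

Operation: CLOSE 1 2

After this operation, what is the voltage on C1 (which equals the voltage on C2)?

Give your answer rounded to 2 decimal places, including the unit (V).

Initial: C1(1μF, Q=14μC, V=14.00V), C2(5μF, Q=18μC, V=3.60V)
Op 1: CLOSE 1-2: Q_total=32.00, C_total=6.00, V=5.33; Q1=5.33, Q2=26.67; dissipated=45.067

Answer: 5.33 V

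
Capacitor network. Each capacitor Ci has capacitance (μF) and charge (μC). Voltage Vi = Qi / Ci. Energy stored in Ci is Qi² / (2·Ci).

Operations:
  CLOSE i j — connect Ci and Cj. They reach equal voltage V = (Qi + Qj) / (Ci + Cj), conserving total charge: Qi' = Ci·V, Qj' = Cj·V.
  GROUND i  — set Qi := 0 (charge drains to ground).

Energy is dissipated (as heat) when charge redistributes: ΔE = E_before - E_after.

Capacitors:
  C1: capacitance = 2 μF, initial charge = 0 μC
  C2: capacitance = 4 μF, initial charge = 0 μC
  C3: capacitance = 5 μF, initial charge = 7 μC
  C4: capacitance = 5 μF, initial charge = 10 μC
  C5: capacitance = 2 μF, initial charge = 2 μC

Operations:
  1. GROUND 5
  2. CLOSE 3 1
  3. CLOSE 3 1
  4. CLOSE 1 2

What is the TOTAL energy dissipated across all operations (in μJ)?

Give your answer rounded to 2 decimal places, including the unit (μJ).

Answer: 3.07 μJ

Derivation:
Initial: C1(2μF, Q=0μC, V=0.00V), C2(4μF, Q=0μC, V=0.00V), C3(5μF, Q=7μC, V=1.40V), C4(5μF, Q=10μC, V=2.00V), C5(2μF, Q=2μC, V=1.00V)
Op 1: GROUND 5: Q5=0; energy lost=1.000
Op 2: CLOSE 3-1: Q_total=7.00, C_total=7.00, V=1.00; Q3=5.00, Q1=2.00; dissipated=1.400
Op 3: CLOSE 3-1: Q_total=7.00, C_total=7.00, V=1.00; Q3=5.00, Q1=2.00; dissipated=0.000
Op 4: CLOSE 1-2: Q_total=2.00, C_total=6.00, V=0.33; Q1=0.67, Q2=1.33; dissipated=0.667
Total dissipated: 3.067 μJ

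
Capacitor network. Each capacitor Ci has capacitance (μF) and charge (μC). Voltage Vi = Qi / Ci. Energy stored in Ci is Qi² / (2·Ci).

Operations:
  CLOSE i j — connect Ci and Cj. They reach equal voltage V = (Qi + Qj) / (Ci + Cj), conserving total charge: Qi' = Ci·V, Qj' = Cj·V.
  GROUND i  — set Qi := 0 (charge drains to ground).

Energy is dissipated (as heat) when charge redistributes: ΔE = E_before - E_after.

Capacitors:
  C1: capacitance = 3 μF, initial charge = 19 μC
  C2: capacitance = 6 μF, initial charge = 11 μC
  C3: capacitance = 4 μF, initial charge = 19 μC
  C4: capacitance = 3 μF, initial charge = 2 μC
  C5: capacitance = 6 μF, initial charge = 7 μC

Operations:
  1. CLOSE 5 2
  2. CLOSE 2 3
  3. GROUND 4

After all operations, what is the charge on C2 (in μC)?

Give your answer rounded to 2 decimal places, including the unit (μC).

Answer: 16.80 μC

Derivation:
Initial: C1(3μF, Q=19μC, V=6.33V), C2(6μF, Q=11μC, V=1.83V), C3(4μF, Q=19μC, V=4.75V), C4(3μF, Q=2μC, V=0.67V), C5(6μF, Q=7μC, V=1.17V)
Op 1: CLOSE 5-2: Q_total=18.00, C_total=12.00, V=1.50; Q5=9.00, Q2=9.00; dissipated=0.667
Op 2: CLOSE 2-3: Q_total=28.00, C_total=10.00, V=2.80; Q2=16.80, Q3=11.20; dissipated=12.675
Op 3: GROUND 4: Q4=0; energy lost=0.667
Final charges: Q1=19.00, Q2=16.80, Q3=11.20, Q4=0.00, Q5=9.00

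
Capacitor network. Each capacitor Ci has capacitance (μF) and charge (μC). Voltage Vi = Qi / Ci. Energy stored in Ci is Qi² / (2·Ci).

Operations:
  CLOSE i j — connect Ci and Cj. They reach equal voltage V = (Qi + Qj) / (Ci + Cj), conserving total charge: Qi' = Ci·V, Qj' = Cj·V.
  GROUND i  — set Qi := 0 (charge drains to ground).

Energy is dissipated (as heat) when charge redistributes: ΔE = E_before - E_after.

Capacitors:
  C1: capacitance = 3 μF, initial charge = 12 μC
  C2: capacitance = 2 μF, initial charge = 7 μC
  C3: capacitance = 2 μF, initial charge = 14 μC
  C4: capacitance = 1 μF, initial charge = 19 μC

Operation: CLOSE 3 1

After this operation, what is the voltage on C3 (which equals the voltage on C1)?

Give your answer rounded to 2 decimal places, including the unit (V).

Answer: 5.20 V

Derivation:
Initial: C1(3μF, Q=12μC, V=4.00V), C2(2μF, Q=7μC, V=3.50V), C3(2μF, Q=14μC, V=7.00V), C4(1μF, Q=19μC, V=19.00V)
Op 1: CLOSE 3-1: Q_total=26.00, C_total=5.00, V=5.20; Q3=10.40, Q1=15.60; dissipated=5.400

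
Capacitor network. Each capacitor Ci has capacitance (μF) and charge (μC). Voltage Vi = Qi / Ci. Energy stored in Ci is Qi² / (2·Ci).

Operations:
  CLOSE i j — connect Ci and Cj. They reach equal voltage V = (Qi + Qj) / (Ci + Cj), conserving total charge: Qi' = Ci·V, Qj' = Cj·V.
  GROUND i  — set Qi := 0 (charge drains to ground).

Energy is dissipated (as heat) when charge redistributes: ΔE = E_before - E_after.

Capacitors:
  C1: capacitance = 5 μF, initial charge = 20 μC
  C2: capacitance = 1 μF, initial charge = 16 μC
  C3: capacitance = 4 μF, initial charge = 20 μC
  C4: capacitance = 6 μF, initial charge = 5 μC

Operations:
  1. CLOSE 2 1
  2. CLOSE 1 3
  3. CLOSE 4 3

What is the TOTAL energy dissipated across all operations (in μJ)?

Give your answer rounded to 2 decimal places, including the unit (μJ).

Initial: C1(5μF, Q=20μC, V=4.00V), C2(1μF, Q=16μC, V=16.00V), C3(4μF, Q=20μC, V=5.00V), C4(6μF, Q=5μC, V=0.83V)
Op 1: CLOSE 2-1: Q_total=36.00, C_total=6.00, V=6.00; Q2=6.00, Q1=30.00; dissipated=60.000
Op 2: CLOSE 1-3: Q_total=50.00, C_total=9.00, V=5.56; Q1=27.78, Q3=22.22; dissipated=1.111
Op 3: CLOSE 4-3: Q_total=27.22, C_total=10.00, V=2.72; Q4=16.33, Q3=10.89; dissipated=26.759
Total dissipated: 87.870 μJ

Answer: 87.87 μJ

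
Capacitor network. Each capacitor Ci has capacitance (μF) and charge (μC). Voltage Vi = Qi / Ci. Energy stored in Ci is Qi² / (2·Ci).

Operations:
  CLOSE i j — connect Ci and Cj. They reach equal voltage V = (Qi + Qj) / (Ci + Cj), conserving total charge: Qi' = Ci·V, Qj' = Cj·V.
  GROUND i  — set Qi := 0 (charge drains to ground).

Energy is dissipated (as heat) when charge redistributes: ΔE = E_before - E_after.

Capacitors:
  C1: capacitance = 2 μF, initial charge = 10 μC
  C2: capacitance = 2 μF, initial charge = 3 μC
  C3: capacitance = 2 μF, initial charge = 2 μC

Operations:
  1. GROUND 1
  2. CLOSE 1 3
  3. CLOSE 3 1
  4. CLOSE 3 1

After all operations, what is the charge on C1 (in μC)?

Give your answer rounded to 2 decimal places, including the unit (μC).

Answer: 1.00 μC

Derivation:
Initial: C1(2μF, Q=10μC, V=5.00V), C2(2μF, Q=3μC, V=1.50V), C3(2μF, Q=2μC, V=1.00V)
Op 1: GROUND 1: Q1=0; energy lost=25.000
Op 2: CLOSE 1-3: Q_total=2.00, C_total=4.00, V=0.50; Q1=1.00, Q3=1.00; dissipated=0.500
Op 3: CLOSE 3-1: Q_total=2.00, C_total=4.00, V=0.50; Q3=1.00, Q1=1.00; dissipated=0.000
Op 4: CLOSE 3-1: Q_total=2.00, C_total=4.00, V=0.50; Q3=1.00, Q1=1.00; dissipated=0.000
Final charges: Q1=1.00, Q2=3.00, Q3=1.00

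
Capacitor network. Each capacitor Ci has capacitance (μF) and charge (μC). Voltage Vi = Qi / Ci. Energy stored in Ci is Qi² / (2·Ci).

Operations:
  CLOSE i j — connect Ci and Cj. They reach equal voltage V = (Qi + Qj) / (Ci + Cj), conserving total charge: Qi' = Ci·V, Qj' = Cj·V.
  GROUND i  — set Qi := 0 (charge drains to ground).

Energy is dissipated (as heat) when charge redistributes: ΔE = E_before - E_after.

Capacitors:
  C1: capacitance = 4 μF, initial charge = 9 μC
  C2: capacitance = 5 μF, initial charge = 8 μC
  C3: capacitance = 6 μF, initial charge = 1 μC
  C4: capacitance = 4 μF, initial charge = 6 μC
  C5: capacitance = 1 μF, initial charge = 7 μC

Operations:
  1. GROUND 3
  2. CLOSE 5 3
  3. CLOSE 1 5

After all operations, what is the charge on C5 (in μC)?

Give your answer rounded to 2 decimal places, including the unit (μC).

Initial: C1(4μF, Q=9μC, V=2.25V), C2(5μF, Q=8μC, V=1.60V), C3(6μF, Q=1μC, V=0.17V), C4(4μF, Q=6μC, V=1.50V), C5(1μF, Q=7μC, V=7.00V)
Op 1: GROUND 3: Q3=0; energy lost=0.083
Op 2: CLOSE 5-3: Q_total=7.00, C_total=7.00, V=1.00; Q5=1.00, Q3=6.00; dissipated=21.000
Op 3: CLOSE 1-5: Q_total=10.00, C_total=5.00, V=2.00; Q1=8.00, Q5=2.00; dissipated=0.625
Final charges: Q1=8.00, Q2=8.00, Q3=6.00, Q4=6.00, Q5=2.00

Answer: 2.00 μC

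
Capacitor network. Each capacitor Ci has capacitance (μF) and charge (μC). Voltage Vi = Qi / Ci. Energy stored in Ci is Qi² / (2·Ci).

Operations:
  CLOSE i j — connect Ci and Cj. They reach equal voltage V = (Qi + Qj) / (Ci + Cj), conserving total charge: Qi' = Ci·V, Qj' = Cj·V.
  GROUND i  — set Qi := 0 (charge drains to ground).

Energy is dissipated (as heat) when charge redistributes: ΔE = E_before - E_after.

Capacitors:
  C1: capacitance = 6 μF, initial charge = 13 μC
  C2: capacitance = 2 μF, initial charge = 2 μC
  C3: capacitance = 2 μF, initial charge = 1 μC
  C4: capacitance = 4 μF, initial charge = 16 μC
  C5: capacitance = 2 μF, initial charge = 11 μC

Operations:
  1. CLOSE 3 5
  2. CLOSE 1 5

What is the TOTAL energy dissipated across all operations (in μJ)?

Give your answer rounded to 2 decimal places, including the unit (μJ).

Answer: 13.02 μJ

Derivation:
Initial: C1(6μF, Q=13μC, V=2.17V), C2(2μF, Q=2μC, V=1.00V), C3(2μF, Q=1μC, V=0.50V), C4(4μF, Q=16μC, V=4.00V), C5(2μF, Q=11μC, V=5.50V)
Op 1: CLOSE 3-5: Q_total=12.00, C_total=4.00, V=3.00; Q3=6.00, Q5=6.00; dissipated=12.500
Op 2: CLOSE 1-5: Q_total=19.00, C_total=8.00, V=2.38; Q1=14.25, Q5=4.75; dissipated=0.521
Total dissipated: 13.021 μJ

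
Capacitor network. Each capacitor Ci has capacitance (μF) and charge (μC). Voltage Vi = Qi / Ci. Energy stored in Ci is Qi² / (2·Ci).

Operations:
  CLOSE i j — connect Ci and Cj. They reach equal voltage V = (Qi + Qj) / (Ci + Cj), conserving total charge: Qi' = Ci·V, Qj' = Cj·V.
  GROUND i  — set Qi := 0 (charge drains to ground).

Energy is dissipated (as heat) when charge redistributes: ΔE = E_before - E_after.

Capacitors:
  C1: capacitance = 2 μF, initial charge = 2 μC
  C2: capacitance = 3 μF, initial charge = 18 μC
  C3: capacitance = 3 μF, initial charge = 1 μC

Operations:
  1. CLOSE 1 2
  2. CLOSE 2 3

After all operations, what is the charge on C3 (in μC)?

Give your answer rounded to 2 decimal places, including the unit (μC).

Answer: 6.50 μC

Derivation:
Initial: C1(2μF, Q=2μC, V=1.00V), C2(3μF, Q=18μC, V=6.00V), C3(3μF, Q=1μC, V=0.33V)
Op 1: CLOSE 1-2: Q_total=20.00, C_total=5.00, V=4.00; Q1=8.00, Q2=12.00; dissipated=15.000
Op 2: CLOSE 2-3: Q_total=13.00, C_total=6.00, V=2.17; Q2=6.50, Q3=6.50; dissipated=10.083
Final charges: Q1=8.00, Q2=6.50, Q3=6.50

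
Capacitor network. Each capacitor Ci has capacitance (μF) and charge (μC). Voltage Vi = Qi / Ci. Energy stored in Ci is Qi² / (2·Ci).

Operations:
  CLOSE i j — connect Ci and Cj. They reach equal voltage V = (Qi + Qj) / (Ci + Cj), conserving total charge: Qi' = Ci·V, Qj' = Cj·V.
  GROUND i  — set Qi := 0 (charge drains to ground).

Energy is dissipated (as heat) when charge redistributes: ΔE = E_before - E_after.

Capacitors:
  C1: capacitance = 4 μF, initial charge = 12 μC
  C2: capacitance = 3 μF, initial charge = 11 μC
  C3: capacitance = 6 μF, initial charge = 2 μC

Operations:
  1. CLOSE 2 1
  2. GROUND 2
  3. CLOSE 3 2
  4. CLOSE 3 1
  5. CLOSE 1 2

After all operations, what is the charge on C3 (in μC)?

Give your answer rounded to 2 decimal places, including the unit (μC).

Initial: C1(4μF, Q=12μC, V=3.00V), C2(3μF, Q=11μC, V=3.67V), C3(6μF, Q=2μC, V=0.33V)
Op 1: CLOSE 2-1: Q_total=23.00, C_total=7.00, V=3.29; Q2=9.86, Q1=13.14; dissipated=0.381
Op 2: GROUND 2: Q2=0; energy lost=16.194
Op 3: CLOSE 3-2: Q_total=2.00, C_total=9.00, V=0.22; Q3=1.33, Q2=0.67; dissipated=0.111
Op 4: CLOSE 3-1: Q_total=14.48, C_total=10.00, V=1.45; Q3=8.69, Q1=5.79; dissipated=11.262
Op 5: CLOSE 1-2: Q_total=6.46, C_total=7.00, V=0.92; Q1=3.69, Q2=2.77; dissipated=1.287
Final charges: Q1=3.69, Q2=2.77, Q3=8.69

Answer: 8.69 μC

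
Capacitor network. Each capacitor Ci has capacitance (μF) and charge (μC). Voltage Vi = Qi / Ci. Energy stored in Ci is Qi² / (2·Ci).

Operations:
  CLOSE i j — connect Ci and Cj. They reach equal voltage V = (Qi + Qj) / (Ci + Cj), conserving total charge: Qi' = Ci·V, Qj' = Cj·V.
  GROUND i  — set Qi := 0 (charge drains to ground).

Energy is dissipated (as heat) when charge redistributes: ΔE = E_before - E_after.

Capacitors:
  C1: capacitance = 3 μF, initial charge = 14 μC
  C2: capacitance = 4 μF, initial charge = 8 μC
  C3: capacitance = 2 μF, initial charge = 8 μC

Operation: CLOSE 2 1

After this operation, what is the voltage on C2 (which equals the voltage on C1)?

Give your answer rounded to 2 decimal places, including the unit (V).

Initial: C1(3μF, Q=14μC, V=4.67V), C2(4μF, Q=8μC, V=2.00V), C3(2μF, Q=8μC, V=4.00V)
Op 1: CLOSE 2-1: Q_total=22.00, C_total=7.00, V=3.14; Q2=12.57, Q1=9.43; dissipated=6.095

Answer: 3.14 V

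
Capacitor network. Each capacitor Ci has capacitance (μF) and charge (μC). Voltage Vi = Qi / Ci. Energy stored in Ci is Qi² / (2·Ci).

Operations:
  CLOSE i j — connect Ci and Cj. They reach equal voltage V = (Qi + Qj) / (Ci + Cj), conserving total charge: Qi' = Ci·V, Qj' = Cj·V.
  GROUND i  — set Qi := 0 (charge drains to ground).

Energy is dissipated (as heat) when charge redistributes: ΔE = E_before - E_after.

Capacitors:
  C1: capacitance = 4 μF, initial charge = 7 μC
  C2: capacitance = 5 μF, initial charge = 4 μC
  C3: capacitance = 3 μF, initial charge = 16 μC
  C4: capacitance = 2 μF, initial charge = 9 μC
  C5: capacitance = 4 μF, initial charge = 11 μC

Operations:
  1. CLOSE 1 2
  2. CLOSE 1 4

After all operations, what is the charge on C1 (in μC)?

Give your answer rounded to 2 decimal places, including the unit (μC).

Initial: C1(4μF, Q=7μC, V=1.75V), C2(5μF, Q=4μC, V=0.80V), C3(3μF, Q=16μC, V=5.33V), C4(2μF, Q=9μC, V=4.50V), C5(4μF, Q=11μC, V=2.75V)
Op 1: CLOSE 1-2: Q_total=11.00, C_total=9.00, V=1.22; Q1=4.89, Q2=6.11; dissipated=1.003
Op 2: CLOSE 1-4: Q_total=13.89, C_total=6.00, V=2.31; Q1=9.26, Q4=4.63; dissipated=7.163
Final charges: Q1=9.26, Q2=6.11, Q3=16.00, Q4=4.63, Q5=11.00

Answer: 9.26 μC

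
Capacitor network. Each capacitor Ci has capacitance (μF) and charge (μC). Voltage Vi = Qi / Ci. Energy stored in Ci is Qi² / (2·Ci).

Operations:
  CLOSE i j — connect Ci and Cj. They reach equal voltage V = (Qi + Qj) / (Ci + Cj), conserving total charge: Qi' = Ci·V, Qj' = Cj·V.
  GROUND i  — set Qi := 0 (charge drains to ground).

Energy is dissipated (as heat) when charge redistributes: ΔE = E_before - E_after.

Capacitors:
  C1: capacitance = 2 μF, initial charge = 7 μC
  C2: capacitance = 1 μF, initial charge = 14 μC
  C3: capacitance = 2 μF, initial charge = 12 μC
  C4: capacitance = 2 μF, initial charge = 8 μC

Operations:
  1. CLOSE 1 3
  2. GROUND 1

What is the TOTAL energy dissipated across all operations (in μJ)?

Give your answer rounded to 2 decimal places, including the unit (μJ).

Initial: C1(2μF, Q=7μC, V=3.50V), C2(1μF, Q=14μC, V=14.00V), C3(2μF, Q=12μC, V=6.00V), C4(2μF, Q=8μC, V=4.00V)
Op 1: CLOSE 1-3: Q_total=19.00, C_total=4.00, V=4.75; Q1=9.50, Q3=9.50; dissipated=3.125
Op 2: GROUND 1: Q1=0; energy lost=22.562
Total dissipated: 25.688 μJ

Answer: 25.69 μJ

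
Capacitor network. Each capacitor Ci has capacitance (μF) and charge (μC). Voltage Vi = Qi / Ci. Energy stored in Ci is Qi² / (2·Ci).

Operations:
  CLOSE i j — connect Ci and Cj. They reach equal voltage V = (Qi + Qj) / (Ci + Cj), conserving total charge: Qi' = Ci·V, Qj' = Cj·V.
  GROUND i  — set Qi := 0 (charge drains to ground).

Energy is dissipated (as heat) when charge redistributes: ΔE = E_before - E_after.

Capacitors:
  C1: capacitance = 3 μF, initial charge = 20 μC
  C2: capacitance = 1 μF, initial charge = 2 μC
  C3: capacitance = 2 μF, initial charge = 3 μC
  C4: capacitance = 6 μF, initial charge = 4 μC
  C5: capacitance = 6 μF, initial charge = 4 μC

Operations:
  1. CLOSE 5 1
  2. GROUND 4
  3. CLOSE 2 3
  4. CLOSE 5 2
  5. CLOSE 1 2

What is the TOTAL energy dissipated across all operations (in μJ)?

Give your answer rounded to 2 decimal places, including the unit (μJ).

Initial: C1(3μF, Q=20μC, V=6.67V), C2(1μF, Q=2μC, V=2.00V), C3(2μF, Q=3μC, V=1.50V), C4(6μF, Q=4μC, V=0.67V), C5(6μF, Q=4μC, V=0.67V)
Op 1: CLOSE 5-1: Q_total=24.00, C_total=9.00, V=2.67; Q5=16.00, Q1=8.00; dissipated=36.000
Op 2: GROUND 4: Q4=0; energy lost=1.333
Op 3: CLOSE 2-3: Q_total=5.00, C_total=3.00, V=1.67; Q2=1.67, Q3=3.33; dissipated=0.083
Op 4: CLOSE 5-2: Q_total=17.67, C_total=7.00, V=2.52; Q5=15.14, Q2=2.52; dissipated=0.429
Op 5: CLOSE 1-2: Q_total=10.52, C_total=4.00, V=2.63; Q1=7.89, Q2=2.63; dissipated=0.008
Total dissipated: 37.853 μJ

Answer: 37.85 μJ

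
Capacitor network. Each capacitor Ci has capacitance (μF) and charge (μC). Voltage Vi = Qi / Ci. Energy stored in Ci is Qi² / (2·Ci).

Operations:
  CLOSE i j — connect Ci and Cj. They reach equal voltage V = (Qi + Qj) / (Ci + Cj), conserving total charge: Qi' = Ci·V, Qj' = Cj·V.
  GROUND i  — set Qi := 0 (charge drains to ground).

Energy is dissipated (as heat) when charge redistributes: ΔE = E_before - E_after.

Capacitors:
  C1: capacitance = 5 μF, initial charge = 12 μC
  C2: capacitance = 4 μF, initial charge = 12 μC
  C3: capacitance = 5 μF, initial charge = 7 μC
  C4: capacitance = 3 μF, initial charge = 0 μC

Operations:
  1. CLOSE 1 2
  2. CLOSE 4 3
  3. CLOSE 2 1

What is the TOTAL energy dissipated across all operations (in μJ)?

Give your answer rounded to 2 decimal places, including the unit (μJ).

Initial: C1(5μF, Q=12μC, V=2.40V), C2(4μF, Q=12μC, V=3.00V), C3(5μF, Q=7μC, V=1.40V), C4(3μF, Q=0μC, V=0.00V)
Op 1: CLOSE 1-2: Q_total=24.00, C_total=9.00, V=2.67; Q1=13.33, Q2=10.67; dissipated=0.400
Op 2: CLOSE 4-3: Q_total=7.00, C_total=8.00, V=0.88; Q4=2.62, Q3=4.38; dissipated=1.837
Op 3: CLOSE 2-1: Q_total=24.00, C_total=9.00, V=2.67; Q2=10.67, Q1=13.33; dissipated=0.000
Total dissipated: 2.237 μJ

Answer: 2.24 μJ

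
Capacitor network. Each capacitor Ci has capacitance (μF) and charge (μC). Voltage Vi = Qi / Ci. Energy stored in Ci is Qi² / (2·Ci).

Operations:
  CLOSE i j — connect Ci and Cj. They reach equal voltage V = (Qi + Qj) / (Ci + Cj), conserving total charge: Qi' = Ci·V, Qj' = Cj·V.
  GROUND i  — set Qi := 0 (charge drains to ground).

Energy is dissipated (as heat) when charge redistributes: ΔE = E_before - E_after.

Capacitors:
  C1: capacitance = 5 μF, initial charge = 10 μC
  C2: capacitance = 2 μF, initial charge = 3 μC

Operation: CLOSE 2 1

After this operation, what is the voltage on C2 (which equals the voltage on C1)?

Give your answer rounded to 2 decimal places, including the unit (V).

Initial: C1(5μF, Q=10μC, V=2.00V), C2(2μF, Q=3μC, V=1.50V)
Op 1: CLOSE 2-1: Q_total=13.00, C_total=7.00, V=1.86; Q2=3.71, Q1=9.29; dissipated=0.179

Answer: 1.86 V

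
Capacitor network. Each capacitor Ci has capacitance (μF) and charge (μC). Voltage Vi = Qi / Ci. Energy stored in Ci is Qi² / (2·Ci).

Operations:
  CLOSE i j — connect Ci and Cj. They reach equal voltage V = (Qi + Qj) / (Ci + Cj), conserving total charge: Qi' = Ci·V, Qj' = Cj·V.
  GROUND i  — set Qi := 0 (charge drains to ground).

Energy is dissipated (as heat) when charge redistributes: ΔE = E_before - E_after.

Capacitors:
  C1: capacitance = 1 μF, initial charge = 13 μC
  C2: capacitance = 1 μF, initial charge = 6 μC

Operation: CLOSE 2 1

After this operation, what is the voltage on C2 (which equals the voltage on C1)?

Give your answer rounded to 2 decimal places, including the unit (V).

Answer: 9.50 V

Derivation:
Initial: C1(1μF, Q=13μC, V=13.00V), C2(1μF, Q=6μC, V=6.00V)
Op 1: CLOSE 2-1: Q_total=19.00, C_total=2.00, V=9.50; Q2=9.50, Q1=9.50; dissipated=12.250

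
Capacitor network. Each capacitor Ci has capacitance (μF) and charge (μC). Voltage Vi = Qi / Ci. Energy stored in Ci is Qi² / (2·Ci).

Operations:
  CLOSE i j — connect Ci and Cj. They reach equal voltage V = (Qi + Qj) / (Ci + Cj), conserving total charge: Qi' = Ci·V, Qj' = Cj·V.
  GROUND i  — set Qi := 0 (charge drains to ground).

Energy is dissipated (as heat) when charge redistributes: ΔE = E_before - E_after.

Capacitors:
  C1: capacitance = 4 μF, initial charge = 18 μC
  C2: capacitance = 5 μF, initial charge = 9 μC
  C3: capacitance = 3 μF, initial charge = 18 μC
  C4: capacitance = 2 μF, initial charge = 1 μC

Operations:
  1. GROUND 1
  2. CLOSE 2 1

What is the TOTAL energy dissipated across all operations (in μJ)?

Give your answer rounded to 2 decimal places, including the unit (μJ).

Answer: 44.10 μJ

Derivation:
Initial: C1(4μF, Q=18μC, V=4.50V), C2(5μF, Q=9μC, V=1.80V), C3(3μF, Q=18μC, V=6.00V), C4(2μF, Q=1μC, V=0.50V)
Op 1: GROUND 1: Q1=0; energy lost=40.500
Op 2: CLOSE 2-1: Q_total=9.00, C_total=9.00, V=1.00; Q2=5.00, Q1=4.00; dissipated=3.600
Total dissipated: 44.100 μJ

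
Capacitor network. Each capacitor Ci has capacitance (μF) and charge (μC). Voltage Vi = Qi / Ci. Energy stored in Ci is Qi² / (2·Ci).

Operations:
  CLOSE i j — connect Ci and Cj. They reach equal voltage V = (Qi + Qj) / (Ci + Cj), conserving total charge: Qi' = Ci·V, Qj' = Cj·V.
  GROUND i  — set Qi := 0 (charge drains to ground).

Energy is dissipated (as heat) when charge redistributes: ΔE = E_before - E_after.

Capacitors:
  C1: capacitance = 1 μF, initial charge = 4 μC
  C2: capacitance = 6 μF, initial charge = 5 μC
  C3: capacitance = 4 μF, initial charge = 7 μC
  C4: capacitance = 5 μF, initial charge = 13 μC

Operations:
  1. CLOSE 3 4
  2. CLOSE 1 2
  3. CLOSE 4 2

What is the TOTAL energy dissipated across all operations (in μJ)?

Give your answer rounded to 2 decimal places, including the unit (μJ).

Initial: C1(1μF, Q=4μC, V=4.00V), C2(6μF, Q=5μC, V=0.83V), C3(4μF, Q=7μC, V=1.75V), C4(5μF, Q=13μC, V=2.60V)
Op 1: CLOSE 3-4: Q_total=20.00, C_total=9.00, V=2.22; Q3=8.89, Q4=11.11; dissipated=0.803
Op 2: CLOSE 1-2: Q_total=9.00, C_total=7.00, V=1.29; Q1=1.29, Q2=7.71; dissipated=4.298
Op 3: CLOSE 4-2: Q_total=18.83, C_total=11.00, V=1.71; Q4=8.56, Q2=10.27; dissipated=1.196
Total dissipated: 6.296 μJ

Answer: 6.30 μJ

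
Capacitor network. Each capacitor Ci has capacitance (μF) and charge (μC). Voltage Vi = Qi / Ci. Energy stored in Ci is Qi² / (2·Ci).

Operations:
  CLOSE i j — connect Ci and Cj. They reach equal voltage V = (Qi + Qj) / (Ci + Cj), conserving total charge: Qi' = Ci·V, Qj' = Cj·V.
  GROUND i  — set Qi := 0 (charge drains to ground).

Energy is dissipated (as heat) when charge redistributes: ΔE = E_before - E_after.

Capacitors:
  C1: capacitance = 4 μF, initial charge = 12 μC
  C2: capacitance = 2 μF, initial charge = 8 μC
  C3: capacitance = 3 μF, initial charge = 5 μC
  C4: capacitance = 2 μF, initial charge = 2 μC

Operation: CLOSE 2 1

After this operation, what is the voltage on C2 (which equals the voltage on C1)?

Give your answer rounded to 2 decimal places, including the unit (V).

Answer: 3.33 V

Derivation:
Initial: C1(4μF, Q=12μC, V=3.00V), C2(2μF, Q=8μC, V=4.00V), C3(3μF, Q=5μC, V=1.67V), C4(2μF, Q=2μC, V=1.00V)
Op 1: CLOSE 2-1: Q_total=20.00, C_total=6.00, V=3.33; Q2=6.67, Q1=13.33; dissipated=0.667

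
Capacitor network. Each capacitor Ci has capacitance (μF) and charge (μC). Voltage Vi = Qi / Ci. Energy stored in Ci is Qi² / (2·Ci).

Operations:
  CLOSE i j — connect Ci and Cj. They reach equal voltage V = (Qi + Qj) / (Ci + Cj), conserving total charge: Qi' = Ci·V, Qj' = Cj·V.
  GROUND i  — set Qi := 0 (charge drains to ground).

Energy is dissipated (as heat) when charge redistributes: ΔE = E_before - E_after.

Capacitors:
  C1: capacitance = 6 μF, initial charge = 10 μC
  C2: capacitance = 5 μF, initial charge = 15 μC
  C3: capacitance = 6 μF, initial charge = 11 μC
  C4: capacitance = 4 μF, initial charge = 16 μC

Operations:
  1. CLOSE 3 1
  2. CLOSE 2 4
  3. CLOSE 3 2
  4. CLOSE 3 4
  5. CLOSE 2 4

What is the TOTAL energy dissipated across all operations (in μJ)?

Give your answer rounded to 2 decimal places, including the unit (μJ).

Answer: 6.24 μJ

Derivation:
Initial: C1(6μF, Q=10μC, V=1.67V), C2(5μF, Q=15μC, V=3.00V), C3(6μF, Q=11μC, V=1.83V), C4(4μF, Q=16μC, V=4.00V)
Op 1: CLOSE 3-1: Q_total=21.00, C_total=12.00, V=1.75; Q3=10.50, Q1=10.50; dissipated=0.042
Op 2: CLOSE 2-4: Q_total=31.00, C_total=9.00, V=3.44; Q2=17.22, Q4=13.78; dissipated=1.111
Op 3: CLOSE 3-2: Q_total=27.72, C_total=11.00, V=2.52; Q3=15.12, Q2=12.60; dissipated=3.915
Op 4: CLOSE 3-4: Q_total=28.90, C_total=10.00, V=2.89; Q3=17.34, Q4=11.56; dissipated=1.025
Op 5: CLOSE 2-4: Q_total=24.16, C_total=9.00, V=2.68; Q2=13.42, Q4=10.74; dissipated=0.152
Total dissipated: 6.245 μJ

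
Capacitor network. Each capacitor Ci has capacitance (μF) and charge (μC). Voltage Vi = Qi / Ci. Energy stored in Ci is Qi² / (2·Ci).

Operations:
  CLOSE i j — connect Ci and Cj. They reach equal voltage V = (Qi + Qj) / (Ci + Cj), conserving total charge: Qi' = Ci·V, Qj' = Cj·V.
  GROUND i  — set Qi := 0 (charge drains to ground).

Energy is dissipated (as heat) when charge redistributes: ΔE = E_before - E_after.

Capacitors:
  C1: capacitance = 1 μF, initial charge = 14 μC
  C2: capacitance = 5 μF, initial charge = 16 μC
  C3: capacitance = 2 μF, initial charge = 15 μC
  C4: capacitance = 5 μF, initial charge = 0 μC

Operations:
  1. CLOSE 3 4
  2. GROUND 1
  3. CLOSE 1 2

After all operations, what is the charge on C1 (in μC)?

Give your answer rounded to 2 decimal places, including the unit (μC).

Answer: 2.67 μC

Derivation:
Initial: C1(1μF, Q=14μC, V=14.00V), C2(5μF, Q=16μC, V=3.20V), C3(2μF, Q=15μC, V=7.50V), C4(5μF, Q=0μC, V=0.00V)
Op 1: CLOSE 3-4: Q_total=15.00, C_total=7.00, V=2.14; Q3=4.29, Q4=10.71; dissipated=40.179
Op 2: GROUND 1: Q1=0; energy lost=98.000
Op 3: CLOSE 1-2: Q_total=16.00, C_total=6.00, V=2.67; Q1=2.67, Q2=13.33; dissipated=4.267
Final charges: Q1=2.67, Q2=13.33, Q3=4.29, Q4=10.71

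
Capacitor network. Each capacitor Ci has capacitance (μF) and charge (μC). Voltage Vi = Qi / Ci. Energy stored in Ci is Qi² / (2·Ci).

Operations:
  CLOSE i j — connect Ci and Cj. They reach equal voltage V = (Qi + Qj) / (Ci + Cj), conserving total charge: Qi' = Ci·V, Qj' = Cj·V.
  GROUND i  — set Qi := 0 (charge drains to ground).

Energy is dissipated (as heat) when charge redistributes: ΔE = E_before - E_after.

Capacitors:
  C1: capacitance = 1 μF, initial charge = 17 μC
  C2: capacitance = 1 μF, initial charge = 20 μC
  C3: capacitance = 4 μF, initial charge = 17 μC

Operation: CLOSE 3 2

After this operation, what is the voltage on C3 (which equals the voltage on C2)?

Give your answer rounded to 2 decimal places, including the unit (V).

Answer: 7.40 V

Derivation:
Initial: C1(1μF, Q=17μC, V=17.00V), C2(1μF, Q=20μC, V=20.00V), C3(4μF, Q=17μC, V=4.25V)
Op 1: CLOSE 3-2: Q_total=37.00, C_total=5.00, V=7.40; Q3=29.60, Q2=7.40; dissipated=99.225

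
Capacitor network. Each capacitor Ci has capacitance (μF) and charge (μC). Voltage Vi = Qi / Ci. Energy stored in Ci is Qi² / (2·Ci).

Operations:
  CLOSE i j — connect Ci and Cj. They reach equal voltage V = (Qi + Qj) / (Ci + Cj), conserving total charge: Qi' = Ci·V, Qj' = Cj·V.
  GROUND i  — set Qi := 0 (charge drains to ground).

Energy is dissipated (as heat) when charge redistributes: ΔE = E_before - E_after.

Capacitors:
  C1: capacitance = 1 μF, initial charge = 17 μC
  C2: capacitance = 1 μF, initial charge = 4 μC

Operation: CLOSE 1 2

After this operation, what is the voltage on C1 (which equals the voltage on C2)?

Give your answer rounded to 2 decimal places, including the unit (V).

Answer: 10.50 V

Derivation:
Initial: C1(1μF, Q=17μC, V=17.00V), C2(1μF, Q=4μC, V=4.00V)
Op 1: CLOSE 1-2: Q_total=21.00, C_total=2.00, V=10.50; Q1=10.50, Q2=10.50; dissipated=42.250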